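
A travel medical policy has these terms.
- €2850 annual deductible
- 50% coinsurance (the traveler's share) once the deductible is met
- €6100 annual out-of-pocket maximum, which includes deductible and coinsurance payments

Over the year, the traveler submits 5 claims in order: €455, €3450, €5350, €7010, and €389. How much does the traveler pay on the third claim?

Claim 1 — €455: entire amount goes to the deductible. Traveler owes €455 (running OOP €455).
Claim 2 — €3450: €2395 finishes the deductible; €1055 goes to coinsurance; coinsurance €1055 × 50% = €527.50. Traveler pays €2922.50; OOP now €3377.50.
Claim 3 — €5350: deductible met; 50% of €5350 = €2675. Cost to traveler: €2675. OOP to date €6052.50.

€2675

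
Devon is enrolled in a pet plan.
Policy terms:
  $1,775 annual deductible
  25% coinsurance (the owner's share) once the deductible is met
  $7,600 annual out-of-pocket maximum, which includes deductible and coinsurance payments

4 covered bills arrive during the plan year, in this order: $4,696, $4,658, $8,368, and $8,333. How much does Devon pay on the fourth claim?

$1,838.25

#1 ($4,696): $1,775 finishes the deductible; $2,921 goes to coinsurance; 25% of $2,921 = $730.25. Cost to owner: $2,505.25. OOP to date $2,505.25.
#2 ($4,658): deductible met; 25% of $4,658 = $1,164.50. Cost to owner: $1,164.50. OOP to date $3,669.75.
#3 ($8,368): deductible met; 25% of $8,368 = $2,092. Owner owes $2,092 (running OOP $5,761.75).
#4 ($8,333): deductible already satisfied, so owner's share is 25% × $8,333 = $2,083.25. OOP would hit $7,845 > $7,600, so the cap limits the owner to $7,600 − $5,761.75 = $1,838.25.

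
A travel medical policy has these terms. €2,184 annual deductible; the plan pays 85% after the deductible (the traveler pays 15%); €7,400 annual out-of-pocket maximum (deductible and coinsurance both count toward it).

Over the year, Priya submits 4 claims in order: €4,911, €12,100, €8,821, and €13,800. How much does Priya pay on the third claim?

€1,323.15

Claim 1 — €4,911: deductible takes €2,184, €2,727 remains; coinsurance €2,727 × 15% = €409.05. Traveler owes €2,593.05 (running OOP €2,593.05).
Claim 2 — €12,100: deductible already satisfied, so traveler's share is 15% × €12,100 = €1,815. Cost to traveler: €1,815. OOP to date €4,408.05.
Claim 3 — €8,821: 15% coinsurance on €8,821 = €1,323.15. Cost to traveler: €1,323.15. OOP to date €5,731.20.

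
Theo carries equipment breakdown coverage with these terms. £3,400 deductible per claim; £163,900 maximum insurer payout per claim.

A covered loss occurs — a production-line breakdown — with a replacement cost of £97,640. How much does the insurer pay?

Subtract the deductible: £97,640 − £3,400 = £94,240.
£94,240 is within the £163,900 limit, so the insurer pays £94,240.

£94,240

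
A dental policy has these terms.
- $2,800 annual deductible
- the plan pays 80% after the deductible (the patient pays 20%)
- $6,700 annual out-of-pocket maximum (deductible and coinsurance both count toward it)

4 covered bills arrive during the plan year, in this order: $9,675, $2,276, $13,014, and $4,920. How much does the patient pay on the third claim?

Claim 1 — $9,675: $2,800 finishes the deductible; $6,875 goes to coinsurance; 20% of $6,875 = $1,375. Patient pays $4,175; OOP now $4,175.
Claim 2 — $2,276: deductible already satisfied, so patient's share is 20% × $2,276 = $455.20. Cost to patient: $455.20. OOP to date $4,630.20.
Claim 3 — $13,014: deductible met; 20% of $13,014 = $2,602.80. Adding that to $4,630.20 gives $7,233, past the $6,700 cap; patient pays only $6,700 − $4,630.20 = $2,069.80.

$2,069.80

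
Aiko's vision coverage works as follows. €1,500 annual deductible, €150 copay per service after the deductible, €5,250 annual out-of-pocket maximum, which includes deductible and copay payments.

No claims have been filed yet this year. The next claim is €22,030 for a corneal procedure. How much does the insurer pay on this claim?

Deductible not yet touched, so the first €1,500 of the bill goes to the deductible.
That leaves €22,030 − €1,500 = €20,530 for the copay.
Copay on this service: €150.
So the member owes €1,500 + €150 = €1,650 before any cap.
Total out-of-pocket so far would be €0 + €1,650 = €1,650, below the €5,250 cap — no reduction.
Insurer pays the balance: €22,030 − €1,650 = €20,380.

€20,380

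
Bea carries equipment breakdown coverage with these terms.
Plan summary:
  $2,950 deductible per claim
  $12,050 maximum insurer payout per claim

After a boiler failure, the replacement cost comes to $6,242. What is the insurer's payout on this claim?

Less the $2,950 deductible: $6,242 − $2,950 = $3,292.
That's under the $12,050 cap, so the insurer reimburses the full $3,292.

$3,292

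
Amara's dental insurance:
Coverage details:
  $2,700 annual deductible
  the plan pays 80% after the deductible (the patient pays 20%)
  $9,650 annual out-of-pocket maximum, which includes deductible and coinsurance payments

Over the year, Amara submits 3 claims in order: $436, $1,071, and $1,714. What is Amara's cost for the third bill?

$1,297.20

Claim 1 ($436): fully absorbed by the deductible. Cost to patient: $436. OOP to date $436.
Claim 2 ($1,071): all of it applies to the deductible. Cost to patient: $1,071. OOP to date $1,507.
Claim 3 ($1,714): $1,193 to deductible, leaving $521; 20% of $521 = $104.20. Patient owes $1,297.20 (running OOP $2,804.20).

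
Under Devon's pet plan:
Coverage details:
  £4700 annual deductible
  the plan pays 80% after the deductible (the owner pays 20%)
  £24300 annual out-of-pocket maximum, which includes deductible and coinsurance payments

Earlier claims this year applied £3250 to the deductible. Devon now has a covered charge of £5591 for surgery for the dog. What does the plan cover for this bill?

Remaining deductible: £4700 − £3250 = £1450.
That leaves £5591 − £1450 = £4141 for coinsurance.
Owner's 20% share of £4141 is £828.20.
Owner responsibility before any cap: £1450 + £828.20 = £2278.20.
Total out-of-pocket so far would be £3250 + £2278.20 = £5528.20, below the £24300 cap — no reduction.
Insurer pays the balance: £5591 − £2278.20 = £3312.80.

£3312.80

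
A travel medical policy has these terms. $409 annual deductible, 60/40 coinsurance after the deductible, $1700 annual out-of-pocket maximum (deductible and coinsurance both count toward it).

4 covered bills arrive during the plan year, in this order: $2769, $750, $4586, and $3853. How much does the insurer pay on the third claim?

Bill 1, $2769: $409 finishes the deductible; $2360 goes to coinsurance; coinsurance $2360 × 40% = $944. Traveler pays $1353; OOP now $1353. Insurer: $2769 − $1353 = $1416.
Bill 2, $750: deductible already satisfied, so traveler's share is 40% × $750 = $300. Traveler owes $300 (running OOP $1653). Insurer: $750 − $300 = $450.
Bill 3, $4586: deductible already satisfied, so traveler's share is 40% × $4586 = $1834.40. OOP would hit $3487.40 > $1700, so the cap limits the traveler to $1700 − $1653 = $47. Insurer: $4586 − $47 = $4539.

$4539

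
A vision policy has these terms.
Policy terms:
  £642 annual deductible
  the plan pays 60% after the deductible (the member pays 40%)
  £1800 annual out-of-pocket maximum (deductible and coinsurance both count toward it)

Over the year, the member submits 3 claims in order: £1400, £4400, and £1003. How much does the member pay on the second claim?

£854.80

Claim 1 — £1400: £642 finishes the deductible; £758 goes to coinsurance; member's 40% is £303.20. Member pays £945.20; OOP now £945.20.
Claim 2 — £4400: deductible already satisfied, so member's share is 40% × £4400 = £1760. That would push OOP to £2705.20, over the £1800 cap, so member pays £1800 − £945.20 = £854.80.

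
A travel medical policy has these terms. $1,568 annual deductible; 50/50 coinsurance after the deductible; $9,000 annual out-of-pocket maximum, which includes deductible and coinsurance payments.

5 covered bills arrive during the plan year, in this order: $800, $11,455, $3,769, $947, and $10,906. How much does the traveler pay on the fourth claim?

$204

Claim 1 — $800: entire amount goes to the deductible. Cost to traveler: $800. OOP to date $800.
Claim 2 — $11,455: deductible takes $768, $10,687 remains; 50% of $10,687 = $5,343.50. Cost to traveler: $6,111.50. OOP to date $6,911.50.
Claim 3 — $3,769: 50% coinsurance on $3,769 = $1,884.50. Traveler pays $1,884.50; OOP now $8,796.
Claim 4 — $947: 50% coinsurance on $947 = $473.50. Adding that to $8,796 gives $9,269.50, past the $9,000 cap; traveler pays only $9,000 − $8,796 = $204.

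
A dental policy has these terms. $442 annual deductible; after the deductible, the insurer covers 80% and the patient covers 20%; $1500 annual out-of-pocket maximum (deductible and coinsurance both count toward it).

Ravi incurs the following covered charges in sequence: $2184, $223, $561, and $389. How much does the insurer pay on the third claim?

$448.80

Claim 1 ($2184): $442 finishes the deductible; $1742 goes to coinsurance; 20% of $1742 = $348.40. Cost to patient: $790.40. OOP to date $790.40. Insurer: $2184 − $790.40 = $1393.60.
Claim 2 ($223): deductible already satisfied, so patient's share is 20% × $223 = $44.60. Patient pays $44.60; OOP now $835. Plan pays $223 − $44.60 = $178.40.
Claim 3 ($561): deductible met; 20% of $561 = $112.20. Cost to patient: $112.20. OOP to date $947.20. Insurer: $561 − $112.20 = $448.80.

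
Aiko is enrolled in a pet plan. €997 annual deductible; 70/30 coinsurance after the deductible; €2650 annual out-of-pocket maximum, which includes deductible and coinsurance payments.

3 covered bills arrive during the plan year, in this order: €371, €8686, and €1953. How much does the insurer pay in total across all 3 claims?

Claim 1 (€371): entire amount goes to the deductible. Owner owes €371 (running OOP €371). Plan pays €371 − €371 = €0.
Claim 2 (€8686): €626 finishes the deductible; €8060 goes to coinsurance; owner's 30% is €2418. Claim cost before the cap: €626 + €2418 = €3044. OOP would hit €3415 > €2650, so the cap limits the owner to €2650 − €371 = €2279. Plan pays €8686 − €2279 = €6407.
Claim 3 (€1953): 30% coinsurance on €1953 = €585.90. That would push OOP to €3235.90, over the €2650 cap, so owner pays €2650 − €2650 = €0. Plan pays €1953 − €0 = €1953.
Insurer total = bills − owner's total = €11010 − €2650 = €8360.

€8360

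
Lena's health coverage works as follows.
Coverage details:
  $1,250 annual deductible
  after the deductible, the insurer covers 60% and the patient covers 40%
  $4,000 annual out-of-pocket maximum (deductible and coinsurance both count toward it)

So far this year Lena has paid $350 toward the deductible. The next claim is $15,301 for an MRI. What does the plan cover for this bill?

Remaining deductible: $1,250 − $350 = $900.
After the $900 deductible portion, $15,301 − $900 = $14,401 is subject to coinsurance.
40% of $14,401 = $5,760.40 falls to the patient.
Patient responsibility before any cap: $900 + $5,760.40 = $6,660.40.
That would bring total out-of-pocket to $7,010.40, past the $4,000 cap. The patient is capped at $4,000 − $350 = $3,650 on this claim.
Insurer pays the balance: $15,301 − $3,650 = $11,651.

$11,651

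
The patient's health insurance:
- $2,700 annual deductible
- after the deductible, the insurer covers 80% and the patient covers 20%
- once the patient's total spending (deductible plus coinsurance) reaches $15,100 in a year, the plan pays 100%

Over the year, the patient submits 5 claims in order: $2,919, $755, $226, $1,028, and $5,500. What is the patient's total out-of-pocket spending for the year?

$4,245.60

Bill 1, $2,919: deductible takes $2,700, $219 remains; 20% of $219 = $43.80. Patient pays $2,743.80; OOP now $2,743.80.
Bill 2, $755: deductible met; 20% of $755 = $151. Cost to patient: $151. OOP to date $2,894.80.
Bill 3, $226: 20% coinsurance on $226 = $45.20. Patient pays $45.20; OOP now $2,940.
Bill 4, $1,028: 20% coinsurance on $1,028 = $205.60. Cost to patient: $205.60. OOP to date $3,145.60.
Bill 5, $5,500: deductible met; 20% of $5,500 = $1,100. Patient owes $1,100 (running OOP $4,245.60).
Total paid by the patient: $2,743.80 + $151 + $45.20 + $205.60 + $1,100 = $4,245.60.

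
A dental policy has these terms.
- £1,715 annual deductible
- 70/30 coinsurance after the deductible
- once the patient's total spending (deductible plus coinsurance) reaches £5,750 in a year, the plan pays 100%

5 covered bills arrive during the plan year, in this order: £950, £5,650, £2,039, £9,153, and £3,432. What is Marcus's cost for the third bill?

£611.70

Claim 1 — £950: entire amount goes to the deductible. Patient pays £950; OOP now £950.
Claim 2 — £5,650: deductible takes £765, £4,885 remains; patient's 30% is £1,465.50. Cost to patient: £2,230.50. OOP to date £3,180.50.
Claim 3 — £2,039: 30% coinsurance on £2,039 = £611.70. Cost to patient: £611.70. OOP to date £3,792.20.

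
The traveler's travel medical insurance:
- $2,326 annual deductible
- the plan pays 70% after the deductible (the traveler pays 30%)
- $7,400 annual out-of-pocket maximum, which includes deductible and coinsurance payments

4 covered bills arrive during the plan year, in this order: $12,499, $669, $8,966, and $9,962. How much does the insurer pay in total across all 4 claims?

Claim 1 ($12,499): $2,326 finishes the deductible; $10,173 goes to coinsurance; coinsurance $10,173 × 30% = $3,051.90. Traveler pays $5,377.90; OOP now $5,377.90. Plan pays $12,499 − $5,377.90 = $7,121.10.
Claim 2 ($669): deductible already satisfied, so traveler's share is 30% × $669 = $200.70. Cost to traveler: $200.70. OOP to date $5,578.60. Plan pays $669 − $200.70 = $468.30.
Claim 3 ($8,966): deductible already satisfied, so traveler's share is 30% × $8,966 = $2,689.80. Adding that to $5,578.60 gives $8,268.40, past the $7,400 cap; traveler pays only $7,400 − $5,578.60 = $1,821.40. Plan pays $8,966 − $1,821.40 = $7,144.60.
Claim 4 ($9,962): deductible met; 30% of $9,962 = $2,988.60. OOP would hit $10,388.60 > $7,400, so the cap limits the traveler to $7,400 − $7,400 = $0. Plan pays $9,962 − $0 = $9,962.
Insurer total = bills − traveler's total = $32,096 − $7,400 = $24,696.

$24,696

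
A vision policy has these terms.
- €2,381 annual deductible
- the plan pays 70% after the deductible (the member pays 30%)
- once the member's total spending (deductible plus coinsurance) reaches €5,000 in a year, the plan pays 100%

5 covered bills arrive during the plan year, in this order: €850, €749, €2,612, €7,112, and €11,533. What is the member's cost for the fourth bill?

€2,070

#1 (€850): fully absorbed by the deductible. Member owes €850 (running OOP €850).
#2 (€749): all of it applies to the deductible. Cost to member: €749. OOP to date €1,599.
#3 (€2,612): €782 finishes the deductible; €1,830 goes to coinsurance; 30% of €1,830 = €549. Cost to member: €1,331. OOP to date €2,930.
#4 (€7,112): deductible already satisfied, so member's share is 30% × €7,112 = €2,133.60. Adding that to €2,930 gives €5,063.60, past the €5,000 cap; member pays only €5,000 − €2,930 = €2,070.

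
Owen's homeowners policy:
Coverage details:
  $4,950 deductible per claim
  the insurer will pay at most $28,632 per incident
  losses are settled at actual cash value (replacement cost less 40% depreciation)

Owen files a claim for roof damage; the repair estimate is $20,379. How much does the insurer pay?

$7,277.40

Depreciate 40%: the covered value is $20,379 × 0.6 = $12,227.40.
After the deductible, $12,227.40 − $4,950 = $7,277.40 remains.
$7,277.40 is within the $28,632 limit, so the insurer pays $7,277.40.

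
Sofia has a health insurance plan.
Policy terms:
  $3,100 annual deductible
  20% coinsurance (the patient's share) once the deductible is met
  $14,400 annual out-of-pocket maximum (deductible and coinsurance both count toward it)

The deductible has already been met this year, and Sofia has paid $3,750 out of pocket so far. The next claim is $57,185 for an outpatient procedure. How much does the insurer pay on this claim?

With the deductible met, the entire $57,185 is subject to coinsurance.
20% of $57,185 = $11,437 falls to the patient.
Year-to-date out-of-pocket would reach $3,750 + $11,437 = $15,187, above the $14,400 maximum, so the patient pays only $14,400 − $3,750 = $10,650.
The insurer covers the remainder: $57,185 − $10,650 = $46,535.

$46,535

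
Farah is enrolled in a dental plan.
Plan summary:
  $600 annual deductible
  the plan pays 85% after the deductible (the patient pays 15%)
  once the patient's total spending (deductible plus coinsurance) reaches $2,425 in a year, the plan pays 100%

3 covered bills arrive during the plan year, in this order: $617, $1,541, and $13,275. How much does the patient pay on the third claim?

Claim 1 ($617): deductible takes $600, $17 remains; patient's 15% is $2.55. Patient owes $602.55 (running OOP $602.55).
Claim 2 ($1,541): deductible already satisfied, so patient's share is 15% × $1,541 = $231.15. Patient owes $231.15 (running OOP $833.70).
Claim 3 ($13,275): 15% coinsurance on $13,275 = $1,991.25. Adding that to $833.70 gives $2,824.95, past the $2,425 cap; patient pays only $2,425 − $833.70 = $1,591.30.

$1,591.30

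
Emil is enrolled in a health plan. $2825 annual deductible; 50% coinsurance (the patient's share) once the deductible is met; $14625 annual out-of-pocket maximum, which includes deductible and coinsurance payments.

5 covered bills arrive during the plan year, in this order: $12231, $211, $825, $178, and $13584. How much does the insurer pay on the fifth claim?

Bill 1, $12231: deductible takes $2825, $9406 remains; 50% of $9406 = $4703. Patient owes $7528 (running OOP $7528). Insurer: $12231 − $7528 = $4703.
Bill 2, $211: deductible met; 50% of $211 = $105.50. Patient pays $105.50; OOP now $7633.50. Insurer: $211 − $105.50 = $105.50.
Bill 3, $825: 50% coinsurance on $825 = $412.50. Patient owes $412.50 (running OOP $8046). Insurer: $825 − $412.50 = $412.50.
Bill 4, $178: deductible met; 50% of $178 = $89. Patient owes $89 (running OOP $8135). Insurer: $178 − $89 = $89.
Bill 5, $13584: 50% coinsurance on $13584 = $6792. That would push OOP to $14927, over the $14625 cap, so patient pays $14625 − $8135 = $6490. Plan pays $13584 − $6490 = $7094.

$7094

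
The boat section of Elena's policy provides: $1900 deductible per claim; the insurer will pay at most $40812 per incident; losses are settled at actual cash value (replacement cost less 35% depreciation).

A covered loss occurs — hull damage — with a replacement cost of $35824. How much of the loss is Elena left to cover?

Actual cash value after 35% depreciation: $35824 × 65% = $23285.60.
Subtract the deductible: $23285.60 − $1900 = $21385.60.
$21385.60 ≤ $40812, so the limit doesn't bind; insurer pays $21385.60.
Owner's share is the uncovered remainder: $35824 − $21385.60 = $14438.40.

$14438.40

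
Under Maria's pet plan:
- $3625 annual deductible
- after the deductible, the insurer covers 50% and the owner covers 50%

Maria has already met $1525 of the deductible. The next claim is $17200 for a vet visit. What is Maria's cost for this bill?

$9650

Deductible still to meet: $3625 − $1525 = $2100.
After the $2100 deductible portion, $17200 − $2100 = $15100 is subject to coinsurance.
50% of $15100 = $7550 falls to the owner.
So the owner owes $2100 + $7550 = $9650.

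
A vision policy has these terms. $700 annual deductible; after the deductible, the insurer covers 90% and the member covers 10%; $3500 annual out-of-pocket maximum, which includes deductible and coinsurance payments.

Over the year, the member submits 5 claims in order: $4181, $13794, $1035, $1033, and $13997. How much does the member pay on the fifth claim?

$865.70

Bill 1, $4181: deductible takes $700, $3481 remains; coinsurance $3481 × 10% = $348.10. Member pays $1048.10; OOP now $1048.10.
Bill 2, $13794: 10% coinsurance on $13794 = $1379.40. Member pays $1379.40; OOP now $2427.50.
Bill 3, $1035: 10% coinsurance on $1035 = $103.50. Member pays $103.50; OOP now $2531.
Bill 4, $1033: 10% coinsurance on $1033 = $103.30. Member owes $103.30 (running OOP $2634.30).
Bill 5, $13997: 10% coinsurance on $13997 = $1399.70. OOP would hit $4034 > $3500, so the cap limits the member to $3500 − $2634.30 = $865.70.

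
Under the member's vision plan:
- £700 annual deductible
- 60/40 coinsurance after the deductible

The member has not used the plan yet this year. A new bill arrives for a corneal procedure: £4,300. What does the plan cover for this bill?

£2,160

The full £700 deductible is still open; £700 of this bill applies to it.
That leaves £4,300 − £700 = £3,600 for coinsurance.
Member's 40% share of £3,600 is £1,440.
Member responsibility: £700 + £1,440 = £2,140.
Insurer pays the balance: £4,300 − £2,140 = £2,160.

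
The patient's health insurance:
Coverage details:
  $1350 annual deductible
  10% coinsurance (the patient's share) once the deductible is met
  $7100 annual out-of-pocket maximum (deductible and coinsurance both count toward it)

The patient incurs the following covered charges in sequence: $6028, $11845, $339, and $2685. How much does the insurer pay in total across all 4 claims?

Bill 1, $6028: $1350 finishes the deductible; $4678 goes to coinsurance; 10% of $4678 = $467.80. Patient pays $1817.80; OOP now $1817.80. Insurer: $6028 − $1817.80 = $4210.20.
Bill 2, $11845: deductible already satisfied, so patient's share is 10% × $11845 = $1184.50. Patient owes $1184.50 (running OOP $3002.30). Insurer: $11845 − $1184.50 = $10660.50.
Bill 3, $339: deductible already satisfied, so patient's share is 10% × $339 = $33.90. Patient pays $33.90; OOP now $3036.20. Plan pays $339 − $33.90 = $305.10.
Bill 4, $2685: deductible met; 10% of $2685 = $268.50. Cost to patient: $268.50. OOP to date $3304.70. Plan pays $2685 − $268.50 = $2416.50.
Insurer total = bills − patient's total = $20897 − $3304.70 = $17592.30.

$17592.30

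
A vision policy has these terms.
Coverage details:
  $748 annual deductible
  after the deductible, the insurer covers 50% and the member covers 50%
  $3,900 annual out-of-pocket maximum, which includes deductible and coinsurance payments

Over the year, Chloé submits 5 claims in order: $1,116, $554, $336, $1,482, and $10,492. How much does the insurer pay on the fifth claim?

Claim 1 ($1,116): deductible takes $748, $368 remains; coinsurance $368 × 50% = $184. Member pays $932; OOP now $932. Insurer: $1,116 − $932 = $184.
Claim 2 ($554): deductible met; 50% of $554 = $277. Member owes $277 (running OOP $1,209). Insurer: $554 − $277 = $277.
Claim 3 ($336): deductible already satisfied, so member's share is 50% × $336 = $168. Member owes $168 (running OOP $1,377). Plan pays $336 − $168 = $168.
Claim 4 ($1,482): deductible met; 50% of $1,482 = $741. Cost to member: $741. OOP to date $2,118. Plan pays $1,482 − $741 = $741.
Claim 5 ($10,492): deductible met; 50% of $10,492 = $5,246. OOP would hit $7,364 > $3,900, so the cap limits the member to $3,900 − $2,118 = $1,782. Insurer: $10,492 − $1,782 = $8,710.

$8,710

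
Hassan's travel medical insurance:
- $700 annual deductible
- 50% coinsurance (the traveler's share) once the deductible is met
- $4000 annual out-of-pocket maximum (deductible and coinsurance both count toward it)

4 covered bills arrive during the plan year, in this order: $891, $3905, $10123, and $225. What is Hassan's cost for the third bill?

$1252

Claim 1 — $891: $700 finishes the deductible; $191 goes to coinsurance; coinsurance $191 × 50% = $95.50. Traveler pays $795.50; OOP now $795.50.
Claim 2 — $3905: deductible already satisfied, so traveler's share is 50% × $3905 = $1952.50. Cost to traveler: $1952.50. OOP to date $2748.
Claim 3 — $10123: deductible already satisfied, so traveler's share is 50% × $10123 = $5061.50. OOP would hit $7809.50 > $4000, so the cap limits the traveler to $4000 − $2748 = $1252.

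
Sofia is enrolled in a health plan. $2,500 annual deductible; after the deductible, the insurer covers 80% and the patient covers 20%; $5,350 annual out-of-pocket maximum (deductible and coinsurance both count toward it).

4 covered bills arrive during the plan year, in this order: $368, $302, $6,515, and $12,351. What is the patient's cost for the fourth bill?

$1,913

#1 ($368): entire amount goes to the deductible. Patient pays $368; OOP now $368.
#2 ($302): entire amount goes to the deductible. Patient owes $302 (running OOP $670).
#3 ($6,515): $1,830 finishes the deductible; $4,685 goes to coinsurance; 20% of $4,685 = $937. Patient pays $2,767; OOP now $3,437.
#4 ($12,351): deductible met; 20% of $12,351 = $2,470.20. Adding that to $3,437 gives $5,907.20, past the $5,350 cap; patient pays only $5,350 − $3,437 = $1,913.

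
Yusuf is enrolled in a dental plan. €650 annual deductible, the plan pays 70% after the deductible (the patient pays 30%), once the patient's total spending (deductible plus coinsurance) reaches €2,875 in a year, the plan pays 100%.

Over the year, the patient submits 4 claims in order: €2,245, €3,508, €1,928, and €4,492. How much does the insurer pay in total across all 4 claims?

Claim 1 — €2,245: €650 to deductible, leaving €1,595; coinsurance €1,595 × 30% = €478.50. Patient pays €1,128.50; OOP now €1,128.50. Insurer: €2,245 − €1,128.50 = €1,116.50.
Claim 2 — €3,508: 30% coinsurance on €3,508 = €1,052.40. Patient pays €1,052.40; OOP now €2,180.90. Insurer: €3,508 − €1,052.40 = €2,455.60.
Claim 3 — €1,928: deductible already satisfied, so patient's share is 30% × €1,928 = €578.40. Patient pays €578.40; OOP now €2,759.30. Plan pays €1,928 − €578.40 = €1,349.60.
Claim 4 — €4,492: deductible met; 30% of €4,492 = €1,347.60. OOP would hit €4,106.90 > €2,875, so the cap limits the patient to €2,875 − €2,759.30 = €115.70. Insurer: €4,492 − €115.70 = €4,376.30.
Insurer total: €1,116.50 + €2,455.60 + €1,349.60 + €4,376.30 = €9,298.

€9,298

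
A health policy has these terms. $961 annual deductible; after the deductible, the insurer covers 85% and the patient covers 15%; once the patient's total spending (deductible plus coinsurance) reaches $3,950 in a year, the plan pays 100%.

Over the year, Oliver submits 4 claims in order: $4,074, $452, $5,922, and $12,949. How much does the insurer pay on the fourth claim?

Claim 1 — $4,074: deductible takes $961, $3,113 remains; patient's 15% is $466.95. Cost to patient: $1,427.95. OOP to date $1,427.95. Insurer: $4,074 − $1,427.95 = $2,646.05.
Claim 2 — $452: deductible met; 15% of $452 = $67.80. Cost to patient: $67.80. OOP to date $1,495.75. Insurer: $452 − $67.80 = $384.20.
Claim 3 — $5,922: deductible met; 15% of $5,922 = $888.30. Patient owes $888.30 (running OOP $2,384.05). Plan pays $5,922 − $888.30 = $5,033.70.
Claim 4 — $12,949: deductible met; 15% of $12,949 = $1,942.35. OOP would hit $4,326.40 > $3,950, so the cap limits the patient to $3,950 − $2,384.05 = $1,565.95. Plan pays $12,949 − $1,565.95 = $11,383.05.

$11,383.05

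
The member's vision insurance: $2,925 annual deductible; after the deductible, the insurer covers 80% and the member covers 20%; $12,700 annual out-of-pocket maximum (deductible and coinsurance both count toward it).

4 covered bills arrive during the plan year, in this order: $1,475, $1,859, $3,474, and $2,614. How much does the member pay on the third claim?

$694.80

Claim 1 ($1,475): entire amount goes to the deductible. Cost to member: $1,475. OOP to date $1,475.
Claim 2 ($1,859): deductible takes $1,450, $409 remains; member's 20% is $81.80. Member pays $1,531.80; OOP now $3,006.80.
Claim 3 ($3,474): deductible already satisfied, so member's share is 20% × $3,474 = $694.80. Cost to member: $694.80. OOP to date $3,701.60.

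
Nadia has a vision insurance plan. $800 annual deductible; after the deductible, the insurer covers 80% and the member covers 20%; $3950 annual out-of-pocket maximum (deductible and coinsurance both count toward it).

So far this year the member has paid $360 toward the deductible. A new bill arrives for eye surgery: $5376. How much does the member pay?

Remaining deductible: $800 − $360 = $440.
The remaining $4936 (= $5376 − $440) moves to coinsurance.
Coinsurance: $4936 × 20% = $987.20.
So the member owes $440 + $987.20 = $1427.20 before any cap.
Cumulative spending $360 + $1427.20 = $1787.20 stays under the $3950 maximum.

$1427.20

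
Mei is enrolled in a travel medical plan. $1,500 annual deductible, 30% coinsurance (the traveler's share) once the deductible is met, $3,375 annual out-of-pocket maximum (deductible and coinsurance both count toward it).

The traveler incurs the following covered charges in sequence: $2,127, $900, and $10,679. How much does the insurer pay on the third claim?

$9,262.10

Claim 1 ($2,127): $1,500 finishes the deductible; $627 goes to coinsurance; traveler's 30% is $188.10. Traveler pays $1,688.10; OOP now $1,688.10. Plan pays $2,127 − $1,688.10 = $438.90.
Claim 2 ($900): deductible already satisfied, so traveler's share is 30% × $900 = $270. Traveler owes $270 (running OOP $1,958.10). Insurer: $900 − $270 = $630.
Claim 3 ($10,679): deductible already satisfied, so traveler's share is 30% × $10,679 = $3,203.70. Adding that to $1,958.10 gives $5,161.80, past the $3,375 cap; traveler pays only $3,375 − $1,958.10 = $1,416.90. Plan pays $10,679 − $1,416.90 = $9,262.10.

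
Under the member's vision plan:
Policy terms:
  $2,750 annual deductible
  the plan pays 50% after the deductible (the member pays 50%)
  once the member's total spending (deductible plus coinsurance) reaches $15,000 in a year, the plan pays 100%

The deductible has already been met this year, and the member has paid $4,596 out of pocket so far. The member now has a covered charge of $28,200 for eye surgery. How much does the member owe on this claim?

$10,404

The deductible is already satisfied, so the full bill goes to coinsurance.
Member's 50% share of $28,200 is $14,100.
Adding $14,100 to the $4,596 already spent would give $18,696, which exceeds the $15,000 cap; the member pays just $15,000 − $4,596 = $10,404.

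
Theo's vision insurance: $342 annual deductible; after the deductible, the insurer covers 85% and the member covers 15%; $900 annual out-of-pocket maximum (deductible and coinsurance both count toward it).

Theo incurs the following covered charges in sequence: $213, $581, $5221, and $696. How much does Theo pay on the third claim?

Bill 1, $213: entire amount goes to the deductible. Member owes $213 (running OOP $213).
Bill 2, $581: $129 finishes the deductible; $452 goes to coinsurance; member's 15% is $67.80. Cost to member: $196.80. OOP to date $409.80.
Bill 3, $5221: deductible met; 15% of $5221 = $783.15. OOP would hit $1192.95 > $900, so the cap limits the member to $900 − $409.80 = $490.20.

$490.20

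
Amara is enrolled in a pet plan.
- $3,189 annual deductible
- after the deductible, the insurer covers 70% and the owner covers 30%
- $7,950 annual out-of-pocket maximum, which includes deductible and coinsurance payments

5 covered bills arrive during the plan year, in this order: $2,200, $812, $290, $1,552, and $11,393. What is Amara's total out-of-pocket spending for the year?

Bill 1, $2,200: entire amount goes to the deductible. Owner owes $2,200 (running OOP $2,200).
Bill 2, $812: all of it applies to the deductible. Cost to owner: $812. OOP to date $3,012.
Bill 3, $290: deductible takes $177, $113 remains; coinsurance $113 × 30% = $33.90. Owner pays $210.90; OOP now $3,222.90.
Bill 4, $1,552: deductible met; 30% of $1,552 = $465.60. Cost to owner: $465.60. OOP to date $3,688.50.
Bill 5, $11,393: deductible already satisfied, so owner's share is 30% × $11,393 = $3,417.90. Cost to owner: $3,417.90. OOP to date $7,106.40.
Total paid by the owner: $2,200 + $812 + $210.90 + $465.60 + $3,417.90 = $7,106.40.

$7,106.40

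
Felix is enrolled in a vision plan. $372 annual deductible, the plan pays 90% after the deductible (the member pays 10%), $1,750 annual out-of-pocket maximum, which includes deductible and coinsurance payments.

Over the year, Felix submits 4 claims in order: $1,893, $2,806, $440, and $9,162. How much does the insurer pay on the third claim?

#1 ($1,893): $372 finishes the deductible; $1,521 goes to coinsurance; coinsurance $1,521 × 10% = $152.10. Member pays $524.10; OOP now $524.10. Insurer: $1,893 − $524.10 = $1,368.90.
#2 ($2,806): 10% coinsurance on $2,806 = $280.60. Member pays $280.60; OOP now $804.70. Insurer: $2,806 − $280.60 = $2,525.40.
#3 ($440): deductible already satisfied, so member's share is 10% × $440 = $44. Cost to member: $44. OOP to date $848.70. Plan pays $440 − $44 = $396.

$396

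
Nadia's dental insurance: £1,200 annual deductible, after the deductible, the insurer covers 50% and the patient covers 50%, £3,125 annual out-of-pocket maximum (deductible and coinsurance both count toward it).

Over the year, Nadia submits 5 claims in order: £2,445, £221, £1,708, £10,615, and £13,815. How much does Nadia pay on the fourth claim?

Claim 1 (£2,445): deductible takes £1,200, £1,245 remains; patient's 50% is £622.50. Cost to patient: £1,822.50. OOP to date £1,822.50.
Claim 2 (£221): deductible met; 50% of £221 = £110.50. Cost to patient: £110.50. OOP to date £1,933.
Claim 3 (£1,708): deductible met; 50% of £1,708 = £854. Cost to patient: £854. OOP to date £2,787.
Claim 4 (£10,615): deductible met; 50% of £10,615 = £5,307.50. That would push OOP to £8,094.50, over the £3,125 cap, so patient pays £3,125 − £2,787 = £338.

£338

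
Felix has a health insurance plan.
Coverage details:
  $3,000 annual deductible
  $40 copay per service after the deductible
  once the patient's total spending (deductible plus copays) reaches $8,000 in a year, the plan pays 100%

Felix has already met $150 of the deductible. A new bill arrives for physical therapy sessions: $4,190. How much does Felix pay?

$150 of the $3,000 deductible is already met, leaving $2,850.
After the $2,850 deductible portion, $4,190 − $2,850 = $1,340 is subject to the copay.
Copay on this service: $40.
That puts the patient's cost at $2,850 + $40 = $2,890 before any cap.
Cumulative spending $150 + $2,890 = $3,040 stays under the $8,000 maximum.

$2,890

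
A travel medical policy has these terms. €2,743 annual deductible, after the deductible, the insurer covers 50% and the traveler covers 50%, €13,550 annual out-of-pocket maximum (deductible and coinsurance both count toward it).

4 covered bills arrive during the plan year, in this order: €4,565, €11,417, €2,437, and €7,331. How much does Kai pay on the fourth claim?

€2,969

#1 (€4,565): €2,743 to deductible, leaving €1,822; coinsurance €1,822 × 50% = €911. Cost to traveler: €3,654. OOP to date €3,654.
#2 (€11,417): deductible met; 50% of €11,417 = €5,708.50. Traveler owes €5,708.50 (running OOP €9,362.50).
#3 (€2,437): deductible already satisfied, so traveler's share is 50% × €2,437 = €1,218.50. Traveler pays €1,218.50; OOP now €10,581.
#4 (€7,331): deductible met; 50% of €7,331 = €3,665.50. Adding that to €10,581 gives €14,246.50, past the €13,550 cap; traveler pays only €13,550 − €10,581 = €2,969.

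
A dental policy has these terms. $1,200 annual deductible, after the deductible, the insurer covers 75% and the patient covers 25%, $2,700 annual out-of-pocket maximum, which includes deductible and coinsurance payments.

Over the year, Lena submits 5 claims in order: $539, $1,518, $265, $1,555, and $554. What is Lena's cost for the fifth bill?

Bill 1, $539: fully absorbed by the deductible. Patient owes $539 (running OOP $539).
Bill 2, $1,518: $661 to deductible, leaving $857; coinsurance $857 × 25% = $214.25. Patient pays $875.25; OOP now $1,414.25.
Bill 3, $265: deductible already satisfied, so patient's share is 25% × $265 = $66.25. Cost to patient: $66.25. OOP to date $1,480.50.
Bill 4, $1,555: deductible already satisfied, so patient's share is 25% × $1,555 = $388.75. Patient pays $388.75; OOP now $1,869.25.
Bill 5, $554: deductible already satisfied, so patient's share is 25% × $554 = $138.50. Cost to patient: $138.50. OOP to date $2,007.75.

$138.50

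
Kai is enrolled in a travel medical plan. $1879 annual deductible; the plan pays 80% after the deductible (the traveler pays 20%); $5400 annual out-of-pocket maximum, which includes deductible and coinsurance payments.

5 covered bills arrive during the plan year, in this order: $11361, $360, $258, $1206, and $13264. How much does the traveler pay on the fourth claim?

Bill 1, $11361: deductible takes $1879, $9482 remains; 20% of $9482 = $1896.40. Cost to traveler: $3775.40. OOP to date $3775.40.
Bill 2, $360: deductible already satisfied, so traveler's share is 20% × $360 = $72. Traveler pays $72; OOP now $3847.40.
Bill 3, $258: 20% coinsurance on $258 = $51.60. Traveler owes $51.60 (running OOP $3899).
Bill 4, $1206: deductible already satisfied, so traveler's share is 20% × $1206 = $241.20. Traveler owes $241.20 (running OOP $4140.20).

$241.20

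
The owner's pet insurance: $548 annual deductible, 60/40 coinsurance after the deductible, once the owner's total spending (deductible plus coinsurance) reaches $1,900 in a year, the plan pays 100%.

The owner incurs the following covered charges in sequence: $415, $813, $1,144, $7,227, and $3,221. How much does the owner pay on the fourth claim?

$622.40

Claim 1 — $415: fully absorbed by the deductible. Cost to owner: $415. OOP to date $415.
Claim 2 — $813: $133 to deductible, leaving $680; coinsurance $680 × 40% = $272. Owner pays $405; OOP now $820.
Claim 3 — $1,144: deductible met; 40% of $1,144 = $457.60. Cost to owner: $457.60. OOP to date $1,277.60.
Claim 4 — $7,227: deductible met; 40% of $7,227 = $2,890.80. OOP would hit $4,168.40 > $1,900, so the cap limits the owner to $1,900 − $1,277.60 = $622.40.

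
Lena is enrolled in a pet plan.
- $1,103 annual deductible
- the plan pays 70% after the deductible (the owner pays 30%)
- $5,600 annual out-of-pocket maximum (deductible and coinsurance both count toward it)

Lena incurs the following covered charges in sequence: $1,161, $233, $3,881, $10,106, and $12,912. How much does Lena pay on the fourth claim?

Claim 1 — $1,161: deductible takes $1,103, $58 remains; coinsurance $58 × 30% = $17.40. Owner pays $1,120.40; OOP now $1,120.40.
Claim 2 — $233: deductible already satisfied, so owner's share is 30% × $233 = $69.90. Owner owes $69.90 (running OOP $1,190.30).
Claim 3 — $3,881: deductible met; 30% of $3,881 = $1,164.30. Owner owes $1,164.30 (running OOP $2,354.60).
Claim 4 — $10,106: 30% coinsurance on $10,106 = $3,031.80. Owner owes $3,031.80 (running OOP $5,386.40).

$3,031.80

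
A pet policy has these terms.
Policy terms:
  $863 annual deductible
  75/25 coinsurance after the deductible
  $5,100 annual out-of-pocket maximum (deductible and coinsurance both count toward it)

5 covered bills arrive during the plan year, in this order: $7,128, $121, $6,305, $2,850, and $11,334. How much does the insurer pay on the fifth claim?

Claim 1 ($7,128): $863 to deductible, leaving $6,265; 25% of $6,265 = $1,566.25. Owner pays $2,429.25; OOP now $2,429.25. Insurer: $7,128 − $2,429.25 = $4,698.75.
Claim 2 ($121): deductible met; 25% of $121 = $30.25. Owner owes $30.25 (running OOP $2,459.50). Plan pays $121 − $30.25 = $90.75.
Claim 3 ($6,305): deductible already satisfied, so owner's share is 25% × $6,305 = $1,576.25. Owner owes $1,576.25 (running OOP $4,035.75). Plan pays $6,305 − $1,576.25 = $4,728.75.
Claim 4 ($2,850): 25% coinsurance on $2,850 = $712.50. Cost to owner: $712.50. OOP to date $4,748.25. Plan pays $2,850 − $712.50 = $2,137.50.
Claim 5 ($11,334): 25% coinsurance on $11,334 = $2,833.50. That would push OOP to $7,581.75, over the $5,100 cap, so owner pays $5,100 − $4,748.25 = $351.75. Plan pays $11,334 − $351.75 = $10,982.25.

$10,982.25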